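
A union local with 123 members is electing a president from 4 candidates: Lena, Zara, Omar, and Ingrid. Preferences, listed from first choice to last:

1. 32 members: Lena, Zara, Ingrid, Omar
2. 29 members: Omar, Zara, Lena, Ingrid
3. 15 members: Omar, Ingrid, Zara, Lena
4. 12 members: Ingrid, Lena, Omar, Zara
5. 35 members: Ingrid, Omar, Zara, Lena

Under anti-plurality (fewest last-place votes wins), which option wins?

Last-place votes: Lena 50, Zara 12, Omar 32, Ingrid 29.
Zara is ranked last by the fewest voters, so Zara wins.

Zara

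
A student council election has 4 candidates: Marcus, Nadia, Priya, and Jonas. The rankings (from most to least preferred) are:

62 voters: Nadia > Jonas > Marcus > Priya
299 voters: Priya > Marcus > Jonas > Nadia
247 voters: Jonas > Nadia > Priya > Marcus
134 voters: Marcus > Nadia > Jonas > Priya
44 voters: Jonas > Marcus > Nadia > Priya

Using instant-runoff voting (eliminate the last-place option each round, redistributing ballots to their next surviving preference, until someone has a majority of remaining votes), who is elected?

Round 1: Marcus 134, Nadia 62, Priya 299, Jonas 291. Eliminate Nadia.
Round 2: Marcus 134, Priya 299, Jonas 353. Eliminate Marcus.
Round 3: Priya 299, Jonas 487. Jonas has a majority.

Jonas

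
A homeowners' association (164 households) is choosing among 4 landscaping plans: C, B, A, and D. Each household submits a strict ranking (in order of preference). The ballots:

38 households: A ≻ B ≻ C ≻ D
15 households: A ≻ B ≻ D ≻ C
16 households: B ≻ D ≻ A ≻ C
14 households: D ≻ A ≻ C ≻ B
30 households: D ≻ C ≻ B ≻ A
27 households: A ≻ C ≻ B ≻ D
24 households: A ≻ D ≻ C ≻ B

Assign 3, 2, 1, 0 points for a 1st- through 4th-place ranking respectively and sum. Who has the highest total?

C: 38·1 + 15·0 + 16·0 + 14·1 + 30·2 + 27·2 + 24·1 = 190
B: 38·2 + 15·2 + 16·3 + 14·0 + 30·1 + 27·1 + 24·0 = 211
A: 38·3 + 15·3 + 16·1 + 14·2 + 30·0 + 27·3 + 24·3 = 356
D: 38·0 + 15·1 + 16·2 + 14·3 + 30·3 + 27·0 + 24·2 = 227
A has the highest Borda score (356).

A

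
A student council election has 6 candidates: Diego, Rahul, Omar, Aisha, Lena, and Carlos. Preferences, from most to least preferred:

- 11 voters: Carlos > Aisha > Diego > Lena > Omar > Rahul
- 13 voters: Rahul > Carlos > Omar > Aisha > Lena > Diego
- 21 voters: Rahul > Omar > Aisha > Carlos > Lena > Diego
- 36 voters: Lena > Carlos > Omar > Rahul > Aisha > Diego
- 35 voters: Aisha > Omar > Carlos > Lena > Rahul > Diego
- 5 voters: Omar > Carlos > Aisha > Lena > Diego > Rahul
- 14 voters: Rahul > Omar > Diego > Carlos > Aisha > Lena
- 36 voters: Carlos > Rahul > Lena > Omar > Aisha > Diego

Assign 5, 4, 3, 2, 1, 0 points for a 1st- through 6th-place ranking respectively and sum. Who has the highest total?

Diego: 11·3 + 13·0 + 21·0 + 36·0 + 35·0 + 5·1 + 14·3 + 36·0 = 80
Rahul: 11·0 + 13·5 + 21·5 + 36·2 + 35·1 + 5·0 + 14·5 + 36·4 = 491
Omar: 11·1 + 13·3 + 21·4 + 36·3 + 35·4 + 5·5 + 14·4 + 36·2 = 535
Aisha: 11·4 + 13·2 + 21·3 + 36·1 + 35·5 + 5·3 + 14·1 + 36·1 = 409
Lena: 11·2 + 13·1 + 21·1 + 36·5 + 35·2 + 5·2 + 14·0 + 36·3 = 424
Carlos: 11·5 + 13·4 + 21·2 + 36·4 + 35·3 + 5·4 + 14·2 + 36·5 = 626
Carlos has the highest Borda score (626).

Carlos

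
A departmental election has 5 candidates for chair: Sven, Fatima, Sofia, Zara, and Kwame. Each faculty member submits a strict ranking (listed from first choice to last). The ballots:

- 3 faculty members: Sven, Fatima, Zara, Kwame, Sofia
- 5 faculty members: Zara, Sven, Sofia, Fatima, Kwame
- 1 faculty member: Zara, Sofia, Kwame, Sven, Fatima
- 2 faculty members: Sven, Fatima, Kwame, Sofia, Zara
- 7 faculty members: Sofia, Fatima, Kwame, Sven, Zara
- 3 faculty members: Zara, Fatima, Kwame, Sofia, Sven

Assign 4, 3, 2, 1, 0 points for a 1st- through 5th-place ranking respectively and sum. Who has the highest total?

Sven: 3·4 + 5·3 + 1·1 + 2·4 + 7·1 + 3·0 = 43
Fatima: 3·3 + 5·1 + 1·0 + 2·3 + 7·3 + 3·3 = 50
Sofia: 3·0 + 5·2 + 1·3 + 2·1 + 7·4 + 3·1 = 46
Zara: 3·2 + 5·4 + 1·4 + 2·0 + 7·0 + 3·4 = 42
Kwame: 3·1 + 5·0 + 1·2 + 2·2 + 7·2 + 3·2 = 29
Fatima has the highest Borda score (50).

Fatima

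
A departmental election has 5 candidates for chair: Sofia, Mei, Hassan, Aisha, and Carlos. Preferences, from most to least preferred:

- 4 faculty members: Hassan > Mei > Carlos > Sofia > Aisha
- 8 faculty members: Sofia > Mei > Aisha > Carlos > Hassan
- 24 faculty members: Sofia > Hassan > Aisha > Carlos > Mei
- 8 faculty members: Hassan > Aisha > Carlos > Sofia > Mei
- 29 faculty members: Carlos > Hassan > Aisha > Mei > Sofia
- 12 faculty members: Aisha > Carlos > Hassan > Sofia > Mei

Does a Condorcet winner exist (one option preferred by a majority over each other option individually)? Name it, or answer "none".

Checking pairwise contests:
Hassan beats Sofia 53–32.
Sofia beats Mei 52–33.
Carlos beats Hassan 49–36.
Hassan beats Aisha 65–20.
Aisha beats Carlos 52–33.
Every option loses at least one head-to-head, so there is no Condorcet winner.

none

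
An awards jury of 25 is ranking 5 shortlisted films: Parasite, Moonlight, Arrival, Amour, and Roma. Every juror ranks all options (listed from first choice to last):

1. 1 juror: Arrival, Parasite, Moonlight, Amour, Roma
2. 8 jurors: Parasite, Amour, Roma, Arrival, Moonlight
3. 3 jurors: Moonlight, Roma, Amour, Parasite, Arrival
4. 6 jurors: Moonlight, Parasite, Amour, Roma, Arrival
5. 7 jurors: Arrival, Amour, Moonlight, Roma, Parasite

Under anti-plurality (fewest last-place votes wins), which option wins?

Last-place votes: Parasite 7, Moonlight 8, Arrival 9, Amour 0, Roma 1.
Amour is ranked last by the fewest voters, so Amour wins.

Amour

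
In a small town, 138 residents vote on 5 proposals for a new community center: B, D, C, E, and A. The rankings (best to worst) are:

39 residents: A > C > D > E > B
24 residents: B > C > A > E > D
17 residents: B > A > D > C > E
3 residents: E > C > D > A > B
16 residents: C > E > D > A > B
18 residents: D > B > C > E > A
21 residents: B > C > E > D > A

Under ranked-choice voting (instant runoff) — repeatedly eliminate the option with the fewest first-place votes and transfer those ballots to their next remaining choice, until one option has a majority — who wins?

Round 1: B 62, D 18, C 16, E 3, A 39. Eliminate E.
Round 2: B 62, D 18, C 19, A 39. Eliminate D.
Round 3: B 80, C 19, A 39. B has a majority.

B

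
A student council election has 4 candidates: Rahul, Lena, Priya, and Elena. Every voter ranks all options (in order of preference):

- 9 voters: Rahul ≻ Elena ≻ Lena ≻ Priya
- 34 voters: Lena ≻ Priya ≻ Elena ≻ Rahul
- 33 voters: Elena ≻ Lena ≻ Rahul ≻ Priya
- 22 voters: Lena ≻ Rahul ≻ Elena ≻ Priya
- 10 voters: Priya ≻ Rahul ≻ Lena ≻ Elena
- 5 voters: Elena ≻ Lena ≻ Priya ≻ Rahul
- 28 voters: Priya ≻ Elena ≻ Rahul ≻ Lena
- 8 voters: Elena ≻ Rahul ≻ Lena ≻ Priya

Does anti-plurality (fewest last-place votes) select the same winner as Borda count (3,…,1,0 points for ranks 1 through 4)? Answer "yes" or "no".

Anti-plurality — last-place votes: Rahul 39, Lena 28, Priya 72, Elena 10. Winner: Elena.
Borda — scores: Rahul 168, Lena 271, Priya 187, Elena 268. Winner: Lena.
The two methods disagree.

no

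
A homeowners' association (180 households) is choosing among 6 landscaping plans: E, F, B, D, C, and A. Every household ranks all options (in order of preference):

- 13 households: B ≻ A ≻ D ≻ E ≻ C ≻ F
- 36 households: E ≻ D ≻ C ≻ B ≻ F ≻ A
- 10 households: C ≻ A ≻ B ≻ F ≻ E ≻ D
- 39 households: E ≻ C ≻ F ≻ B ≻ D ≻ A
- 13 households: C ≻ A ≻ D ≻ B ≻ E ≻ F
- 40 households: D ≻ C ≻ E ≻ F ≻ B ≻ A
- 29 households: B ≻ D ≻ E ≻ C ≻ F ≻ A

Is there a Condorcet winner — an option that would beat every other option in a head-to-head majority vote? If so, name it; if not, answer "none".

none

Checking pairwise contests:
D beats E 95–85.
E beats F 170–10.
E beats B 115–65.
B beats D 91–89.
E beats C 117–63.
E beats A 144–36.
Every option loses at least one head-to-head, so there is no Condorcet winner.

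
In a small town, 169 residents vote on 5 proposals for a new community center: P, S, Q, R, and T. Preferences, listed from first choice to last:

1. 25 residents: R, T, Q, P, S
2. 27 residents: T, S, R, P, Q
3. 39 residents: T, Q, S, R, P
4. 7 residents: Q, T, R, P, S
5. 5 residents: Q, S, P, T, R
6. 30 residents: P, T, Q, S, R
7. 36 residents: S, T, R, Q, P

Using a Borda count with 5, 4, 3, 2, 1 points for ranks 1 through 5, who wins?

T

P: 25·2 + 27·2 + 39·1 + 7·2 + 5·3 + 30·5 + 36·1 = 358
S: 25·1 + 27·4 + 39·3 + 7·1 + 5·4 + 30·2 + 36·5 = 517
Q: 25·3 + 27·1 + 39·4 + 7·5 + 5·5 + 30·3 + 36·2 = 480
R: 25·5 + 27·3 + 39·2 + 7·3 + 5·1 + 30·1 + 36·3 = 448
T: 25·4 + 27·5 + 39·5 + 7·4 + 5·2 + 30·4 + 36·4 = 732
T has the highest Borda score (732).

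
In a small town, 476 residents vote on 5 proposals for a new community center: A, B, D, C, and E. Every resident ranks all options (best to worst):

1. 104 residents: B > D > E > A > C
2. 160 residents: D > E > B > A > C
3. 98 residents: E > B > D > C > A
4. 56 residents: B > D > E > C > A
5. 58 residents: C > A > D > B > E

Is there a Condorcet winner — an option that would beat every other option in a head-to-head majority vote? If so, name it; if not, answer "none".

Checking pairwise contests:
B beats A 418–58.
E beats B 258–218.
B beats D 258–218.
A beats C 264–212.
D beats E 378–98.
Every option loses at least one head-to-head, so there is no Condorcet winner.

none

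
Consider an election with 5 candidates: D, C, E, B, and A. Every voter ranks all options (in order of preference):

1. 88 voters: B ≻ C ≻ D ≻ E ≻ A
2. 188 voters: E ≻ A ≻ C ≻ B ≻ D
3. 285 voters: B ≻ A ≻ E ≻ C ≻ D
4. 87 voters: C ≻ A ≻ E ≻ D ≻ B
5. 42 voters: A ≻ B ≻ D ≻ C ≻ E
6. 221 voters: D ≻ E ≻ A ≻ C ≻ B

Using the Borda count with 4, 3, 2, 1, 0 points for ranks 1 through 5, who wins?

D: 88·2 + 188·0 + 285·0 + 87·1 + 42·2 + 221·4 = 1231
C: 88·3 + 188·2 + 285·1 + 87·4 + 42·1 + 221·1 = 1536
E: 88·1 + 188·4 + 285·2 + 87·2 + 42·0 + 221·3 = 2247
B: 88·4 + 188·1 + 285·4 + 87·0 + 42·3 + 221·0 = 1806
A: 88·0 + 188·3 + 285·3 + 87·3 + 42·4 + 221·2 = 2290
A has the highest Borda score (2290).

A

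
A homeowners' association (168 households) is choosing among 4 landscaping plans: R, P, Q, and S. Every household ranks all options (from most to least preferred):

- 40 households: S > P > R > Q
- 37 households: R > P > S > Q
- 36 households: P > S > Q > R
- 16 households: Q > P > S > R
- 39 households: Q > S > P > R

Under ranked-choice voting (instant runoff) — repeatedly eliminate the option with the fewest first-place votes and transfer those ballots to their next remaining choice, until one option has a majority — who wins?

Round 1: R 37, P 36, Q 55, S 40. Eliminate P.
Round 2: R 37, Q 55, S 76. Eliminate R.
Round 3: Q 55, S 113. S has a majority.

S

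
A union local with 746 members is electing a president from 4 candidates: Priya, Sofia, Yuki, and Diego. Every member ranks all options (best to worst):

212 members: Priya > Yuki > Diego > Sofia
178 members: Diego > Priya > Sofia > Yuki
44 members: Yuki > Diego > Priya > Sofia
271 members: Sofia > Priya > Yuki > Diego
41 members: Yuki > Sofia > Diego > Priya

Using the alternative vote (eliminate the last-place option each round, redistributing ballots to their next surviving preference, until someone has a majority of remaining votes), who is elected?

Diego

Round 1: Priya 212, Sofia 271, Yuki 85, Diego 178. Eliminate Yuki.
Round 2: Priya 212, Sofia 312, Diego 222. Eliminate Priya.
Round 3: Sofia 312, Diego 434. Diego has a majority.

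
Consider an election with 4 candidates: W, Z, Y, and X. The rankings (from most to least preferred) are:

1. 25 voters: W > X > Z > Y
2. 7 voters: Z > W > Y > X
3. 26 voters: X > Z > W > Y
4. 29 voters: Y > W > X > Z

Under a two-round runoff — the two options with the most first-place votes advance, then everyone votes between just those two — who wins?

Round 1 first-place votes: W 25, Z 7, Y 29, X 26.
Y and X advance.
Runoff: Y is preferred to X by 36 voters; X by 51.
X wins the runoff.

X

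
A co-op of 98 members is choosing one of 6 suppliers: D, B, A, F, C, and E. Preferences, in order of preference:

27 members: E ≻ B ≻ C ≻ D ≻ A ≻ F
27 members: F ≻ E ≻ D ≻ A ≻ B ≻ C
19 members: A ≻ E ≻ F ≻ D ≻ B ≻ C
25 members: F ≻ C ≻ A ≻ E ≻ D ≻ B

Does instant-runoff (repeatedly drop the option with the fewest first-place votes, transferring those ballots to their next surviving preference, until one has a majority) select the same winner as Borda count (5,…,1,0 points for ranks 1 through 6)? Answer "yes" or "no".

no

Instant-runoff — R1 D 0, B 0, A 19, F 52, C 0, E 27 (F winner). Winner: F.
Borda — scores: D 198, B 154, A 251, F 317, C 181, E 369. Winner: E.
The two methods disagree.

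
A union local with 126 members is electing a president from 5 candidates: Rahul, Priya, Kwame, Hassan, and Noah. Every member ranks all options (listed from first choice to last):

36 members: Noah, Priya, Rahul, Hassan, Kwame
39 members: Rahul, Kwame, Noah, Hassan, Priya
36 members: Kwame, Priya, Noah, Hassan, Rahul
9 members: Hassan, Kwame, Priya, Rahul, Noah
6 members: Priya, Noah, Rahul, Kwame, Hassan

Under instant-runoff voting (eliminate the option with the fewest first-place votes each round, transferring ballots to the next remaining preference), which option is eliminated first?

Round 1: Rahul 39, Priya 6, Kwame 36, Hassan 9, Noah 36. Eliminate Priya.

Priya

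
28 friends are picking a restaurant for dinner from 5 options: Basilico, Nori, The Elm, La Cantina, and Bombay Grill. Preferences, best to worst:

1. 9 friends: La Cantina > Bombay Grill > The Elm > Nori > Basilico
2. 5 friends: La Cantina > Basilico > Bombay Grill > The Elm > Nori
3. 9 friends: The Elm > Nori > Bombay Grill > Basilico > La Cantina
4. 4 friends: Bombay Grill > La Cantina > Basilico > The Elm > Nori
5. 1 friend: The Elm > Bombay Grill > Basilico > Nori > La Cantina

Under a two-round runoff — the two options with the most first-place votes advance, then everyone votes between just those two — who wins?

La Cantina

Round 1 first-place votes: Basilico 0, Nori 0, The Elm 10, La Cantina 14, Bombay Grill 4.
La Cantina and The Elm advance.
Runoff: La Cantina is preferred to The Elm by 18 voters; The Elm by 10.
La Cantina wins the runoff.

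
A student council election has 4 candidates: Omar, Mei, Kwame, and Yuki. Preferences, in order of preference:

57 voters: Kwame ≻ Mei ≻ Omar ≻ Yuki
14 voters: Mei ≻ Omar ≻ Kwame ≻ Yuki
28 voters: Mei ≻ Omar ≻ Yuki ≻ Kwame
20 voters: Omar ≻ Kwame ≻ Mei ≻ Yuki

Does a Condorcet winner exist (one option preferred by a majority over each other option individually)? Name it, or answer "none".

Checking pairwise contests:
Mei beats Omar 99–20.
Kwame beats Mei 77–42.
Omar beats Kwame 62–57.
Omar beats Yuki 119–0.
Every option loses at least one head-to-head, so there is no Condorcet winner.

none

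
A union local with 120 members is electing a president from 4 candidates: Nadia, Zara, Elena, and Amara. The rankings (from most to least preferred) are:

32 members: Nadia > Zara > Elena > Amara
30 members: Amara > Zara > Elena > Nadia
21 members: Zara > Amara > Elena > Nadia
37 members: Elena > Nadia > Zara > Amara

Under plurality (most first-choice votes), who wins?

First-place votes: Nadia 32, Zara 21, Elena 37, Amara 30.
Elena has the most first-place votes.

Elena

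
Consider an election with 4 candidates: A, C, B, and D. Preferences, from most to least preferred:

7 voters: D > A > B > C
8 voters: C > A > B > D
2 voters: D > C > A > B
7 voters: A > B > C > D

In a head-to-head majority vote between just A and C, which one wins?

A

Voters preferring A to C: 14; preferring C to A: 10.
A wins the head-to-head.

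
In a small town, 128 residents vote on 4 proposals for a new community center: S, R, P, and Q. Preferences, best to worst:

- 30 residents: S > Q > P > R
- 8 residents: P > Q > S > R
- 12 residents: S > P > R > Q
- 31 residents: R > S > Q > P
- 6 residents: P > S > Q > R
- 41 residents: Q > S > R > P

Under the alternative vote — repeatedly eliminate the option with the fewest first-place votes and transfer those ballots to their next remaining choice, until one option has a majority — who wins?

Round 1: S 42, R 31, P 14, Q 41. Eliminate P.
Round 2: S 48, R 31, Q 49. Eliminate R.
Round 3: S 79, Q 49. S has a majority.

S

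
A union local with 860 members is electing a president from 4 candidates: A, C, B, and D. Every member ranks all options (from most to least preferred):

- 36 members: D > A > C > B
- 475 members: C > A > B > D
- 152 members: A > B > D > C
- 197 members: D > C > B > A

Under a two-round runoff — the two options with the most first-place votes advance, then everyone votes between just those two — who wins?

Round 1 first-place votes: A 152, C 475, B 0, D 233.
C and D advance.
Runoff: C is preferred to D by 475 voters; D by 385.
C wins the runoff.

C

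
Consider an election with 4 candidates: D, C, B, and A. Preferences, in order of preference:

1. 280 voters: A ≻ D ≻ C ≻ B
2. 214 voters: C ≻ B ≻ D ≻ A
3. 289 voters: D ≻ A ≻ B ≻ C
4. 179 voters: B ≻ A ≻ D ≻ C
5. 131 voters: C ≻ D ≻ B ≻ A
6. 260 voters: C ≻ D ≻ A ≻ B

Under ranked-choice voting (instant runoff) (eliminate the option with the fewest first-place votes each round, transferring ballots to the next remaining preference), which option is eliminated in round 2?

Round 1: D 289, C 605, B 179, A 280. Eliminate B.
Round 2: D 289, C 605, A 459. Eliminate D.

D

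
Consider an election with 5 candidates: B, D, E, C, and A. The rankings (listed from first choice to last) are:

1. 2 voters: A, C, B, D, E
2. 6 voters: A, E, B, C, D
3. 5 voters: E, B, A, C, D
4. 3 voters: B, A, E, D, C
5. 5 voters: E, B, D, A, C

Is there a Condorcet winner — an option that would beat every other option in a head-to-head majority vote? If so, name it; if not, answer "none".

none

Checking pairwise contests:
E beats B 16–5.
B beats D 21–0.
A beats E 11–10.
B beats C 19–2.
B beats A 13–8.
Every option loses at least one head-to-head, so there is no Condorcet winner.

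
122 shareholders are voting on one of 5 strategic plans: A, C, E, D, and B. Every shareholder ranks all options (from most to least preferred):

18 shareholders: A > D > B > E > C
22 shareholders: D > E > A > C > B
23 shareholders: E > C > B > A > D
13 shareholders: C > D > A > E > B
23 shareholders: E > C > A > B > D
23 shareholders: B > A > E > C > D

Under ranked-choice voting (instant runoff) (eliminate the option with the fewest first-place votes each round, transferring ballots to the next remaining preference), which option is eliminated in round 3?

Round 1: A 18, C 13, E 46, D 22, B 23. Eliminate C.
Round 2: A 18, E 46, D 35, B 23. Eliminate A.
Round 3: E 46, D 53, B 23. Eliminate B.

B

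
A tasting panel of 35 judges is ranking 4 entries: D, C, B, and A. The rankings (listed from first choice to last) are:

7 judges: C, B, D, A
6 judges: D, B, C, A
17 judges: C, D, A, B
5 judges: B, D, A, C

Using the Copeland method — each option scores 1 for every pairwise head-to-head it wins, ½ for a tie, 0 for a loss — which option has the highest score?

D: beats B and A; loses to C → score 2.
C: beats D, B, and A → score 3.
B: beats A; loses to D and C → score 1.
A: loses to D, C, and B → score 0.
C has the best pairwise record.

C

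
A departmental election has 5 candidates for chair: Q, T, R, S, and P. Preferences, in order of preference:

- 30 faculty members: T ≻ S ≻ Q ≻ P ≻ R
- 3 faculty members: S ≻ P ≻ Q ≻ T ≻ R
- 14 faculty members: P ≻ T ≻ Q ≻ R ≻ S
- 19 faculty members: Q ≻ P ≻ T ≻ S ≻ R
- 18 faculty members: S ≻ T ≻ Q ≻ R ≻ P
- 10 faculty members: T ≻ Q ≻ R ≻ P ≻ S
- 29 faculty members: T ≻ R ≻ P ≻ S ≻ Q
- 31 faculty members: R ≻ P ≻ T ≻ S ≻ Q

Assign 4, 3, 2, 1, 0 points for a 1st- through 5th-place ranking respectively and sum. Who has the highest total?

T

Q: 30·2 + 3·2 + 14·2 + 19·4 + 18·2 + 10·3 + 29·0 + 31·0 = 236
T: 30·4 + 3·1 + 14·3 + 19·2 + 18·3 + 10·4 + 29·4 + 31·2 = 475
R: 30·0 + 3·0 + 14·1 + 19·0 + 18·1 + 10·2 + 29·3 + 31·4 = 263
S: 30·3 + 3·4 + 14·0 + 19·1 + 18·4 + 10·0 + 29·1 + 31·1 = 253
P: 30·1 + 3·3 + 14·4 + 19·3 + 18·0 + 10·1 + 29·2 + 31·3 = 313
T has the highest Borda score (475).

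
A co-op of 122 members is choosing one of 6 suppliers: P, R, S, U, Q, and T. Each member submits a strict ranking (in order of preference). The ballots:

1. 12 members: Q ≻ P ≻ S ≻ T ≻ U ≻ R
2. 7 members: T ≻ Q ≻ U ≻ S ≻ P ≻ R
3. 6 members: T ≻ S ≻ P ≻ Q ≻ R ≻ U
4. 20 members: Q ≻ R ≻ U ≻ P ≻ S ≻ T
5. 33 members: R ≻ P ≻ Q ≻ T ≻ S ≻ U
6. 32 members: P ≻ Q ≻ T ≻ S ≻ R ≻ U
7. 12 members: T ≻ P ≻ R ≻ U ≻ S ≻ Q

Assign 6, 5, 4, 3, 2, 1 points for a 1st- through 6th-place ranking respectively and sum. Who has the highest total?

P

P: 12·5 + 7·2 + 6·4 + 20·3 + 33·5 + 32·6 + 12·5 = 575
R: 12·1 + 7·1 + 6·2 + 20·5 + 33·6 + 32·2 + 12·4 = 441
S: 12·4 + 7·3 + 6·5 + 20·2 + 33·2 + 32·3 + 12·2 = 325
U: 12·2 + 7·4 + 6·1 + 20·4 + 33·1 + 32·1 + 12·3 = 239
Q: 12·6 + 7·5 + 6·3 + 20·6 + 33·4 + 32·5 + 12·1 = 549
T: 12·3 + 7·6 + 6·6 + 20·1 + 33·3 + 32·4 + 12·6 = 433
P has the highest Borda score (575).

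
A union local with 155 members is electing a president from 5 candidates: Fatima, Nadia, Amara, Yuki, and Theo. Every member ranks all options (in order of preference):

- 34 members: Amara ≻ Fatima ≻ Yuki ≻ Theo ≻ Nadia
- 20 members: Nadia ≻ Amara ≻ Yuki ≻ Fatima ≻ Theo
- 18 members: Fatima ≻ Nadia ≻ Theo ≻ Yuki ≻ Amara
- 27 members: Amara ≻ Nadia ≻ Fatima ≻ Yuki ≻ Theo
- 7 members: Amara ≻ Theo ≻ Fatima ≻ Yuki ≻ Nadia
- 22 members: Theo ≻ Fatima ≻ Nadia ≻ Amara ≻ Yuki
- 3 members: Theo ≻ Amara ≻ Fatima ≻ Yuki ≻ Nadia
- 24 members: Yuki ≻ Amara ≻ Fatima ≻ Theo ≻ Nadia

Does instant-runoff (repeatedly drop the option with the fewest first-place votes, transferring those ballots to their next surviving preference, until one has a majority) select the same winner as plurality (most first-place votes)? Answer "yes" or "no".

yes

Instant-runoff — R1 Fatima 18, Nadia 20, Amara 68, Yuki 24, Theo 25 (Fatima out); R2 Nadia 38, Amara 68, Yuki 24, Theo 25 (Yuki out); R3 Nadia 38, Amara 92, Theo 25 (Amara winner). Winner: Amara.
Plurality — first-place votes: Fatima 18, Nadia 20, Amara 68, Yuki 24, Theo 25. Winner: Amara.
The two methods agree.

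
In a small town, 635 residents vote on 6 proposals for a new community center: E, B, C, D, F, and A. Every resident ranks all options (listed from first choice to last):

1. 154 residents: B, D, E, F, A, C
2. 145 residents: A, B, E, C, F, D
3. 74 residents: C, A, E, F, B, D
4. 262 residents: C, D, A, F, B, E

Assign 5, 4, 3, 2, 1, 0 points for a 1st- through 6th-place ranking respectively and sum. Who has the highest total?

C

E: 154·3 + 145·3 + 74·3 + 262·0 = 1119
B: 154·5 + 145·4 + 74·1 + 262·1 = 1686
C: 154·0 + 145·2 + 74·5 + 262·5 = 1970
D: 154·4 + 145·0 + 74·0 + 262·4 = 1664
F: 154·2 + 145·1 + 74·2 + 262·2 = 1125
A: 154·1 + 145·5 + 74·4 + 262·3 = 1961
C has the highest Borda score (1970).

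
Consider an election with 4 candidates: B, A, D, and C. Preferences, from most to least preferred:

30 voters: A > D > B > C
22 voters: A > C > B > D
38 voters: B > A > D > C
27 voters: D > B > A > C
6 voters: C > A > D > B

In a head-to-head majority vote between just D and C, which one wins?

Voters preferring D to C: 95; preferring C to D: 28.
D wins the head-to-head.

D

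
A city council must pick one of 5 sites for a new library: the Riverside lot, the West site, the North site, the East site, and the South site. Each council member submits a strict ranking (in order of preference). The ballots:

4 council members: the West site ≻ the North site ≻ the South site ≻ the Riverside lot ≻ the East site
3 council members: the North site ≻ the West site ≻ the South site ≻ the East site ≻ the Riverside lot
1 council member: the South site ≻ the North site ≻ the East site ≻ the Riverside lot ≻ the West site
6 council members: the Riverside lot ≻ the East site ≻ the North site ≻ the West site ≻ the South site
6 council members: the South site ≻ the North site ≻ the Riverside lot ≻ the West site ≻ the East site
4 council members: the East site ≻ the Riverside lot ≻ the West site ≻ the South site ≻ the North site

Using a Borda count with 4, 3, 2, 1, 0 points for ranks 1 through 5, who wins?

the North site

the Riverside lot: 4·1 + 3·0 + 1·1 + 6·4 + 6·2 + 4·3 = 53
the West site: 4·4 + 3·3 + 1·0 + 6·1 + 6·1 + 4·2 = 45
the North site: 4·3 + 3·4 + 1·3 + 6·2 + 6·3 + 4·0 = 57
the East site: 4·0 + 3·1 + 1·2 + 6·3 + 6·0 + 4·4 = 39
the South site: 4·2 + 3·2 + 1·4 + 6·0 + 6·4 + 4·1 = 46
the North site has the highest Borda score (57).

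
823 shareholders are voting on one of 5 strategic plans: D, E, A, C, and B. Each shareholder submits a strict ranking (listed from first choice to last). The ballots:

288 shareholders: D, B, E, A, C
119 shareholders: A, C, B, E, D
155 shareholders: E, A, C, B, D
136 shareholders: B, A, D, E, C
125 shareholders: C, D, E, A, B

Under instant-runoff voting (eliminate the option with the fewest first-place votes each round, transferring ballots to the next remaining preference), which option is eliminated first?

A

Round 1: D 288, E 155, A 119, C 125, B 136. Eliminate A.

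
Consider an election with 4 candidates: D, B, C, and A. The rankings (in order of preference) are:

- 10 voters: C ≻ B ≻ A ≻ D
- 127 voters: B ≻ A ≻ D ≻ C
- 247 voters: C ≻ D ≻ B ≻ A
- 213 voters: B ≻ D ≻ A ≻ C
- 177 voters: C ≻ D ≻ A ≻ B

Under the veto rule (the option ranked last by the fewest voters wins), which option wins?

Last-place votes: D 10, B 177, C 340, A 247.
D is ranked last by the fewest voters, so D wins.

D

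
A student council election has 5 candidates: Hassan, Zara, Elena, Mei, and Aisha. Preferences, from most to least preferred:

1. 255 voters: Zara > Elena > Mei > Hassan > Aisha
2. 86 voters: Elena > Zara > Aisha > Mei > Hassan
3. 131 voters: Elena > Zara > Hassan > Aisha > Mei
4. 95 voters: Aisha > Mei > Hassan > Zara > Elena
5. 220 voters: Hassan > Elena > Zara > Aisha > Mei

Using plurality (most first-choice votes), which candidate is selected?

Zara

First-place votes: Hassan 220, Zara 255, Elena 217, Mei 0, Aisha 95.
Zara has the most first-place votes.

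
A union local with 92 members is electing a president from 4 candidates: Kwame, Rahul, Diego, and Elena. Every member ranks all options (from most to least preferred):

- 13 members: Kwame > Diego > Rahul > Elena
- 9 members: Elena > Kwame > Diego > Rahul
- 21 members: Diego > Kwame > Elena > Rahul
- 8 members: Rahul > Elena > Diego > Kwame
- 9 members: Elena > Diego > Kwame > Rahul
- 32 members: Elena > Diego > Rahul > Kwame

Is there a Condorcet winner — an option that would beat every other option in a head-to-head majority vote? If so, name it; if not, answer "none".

Elena

Elena vs Kwame: 58–34 for Elena.
Elena vs Rahul: 71–21 for Elena.
Elena vs Diego: 58–34 for Elena.
Elena beats every other option head-to-head.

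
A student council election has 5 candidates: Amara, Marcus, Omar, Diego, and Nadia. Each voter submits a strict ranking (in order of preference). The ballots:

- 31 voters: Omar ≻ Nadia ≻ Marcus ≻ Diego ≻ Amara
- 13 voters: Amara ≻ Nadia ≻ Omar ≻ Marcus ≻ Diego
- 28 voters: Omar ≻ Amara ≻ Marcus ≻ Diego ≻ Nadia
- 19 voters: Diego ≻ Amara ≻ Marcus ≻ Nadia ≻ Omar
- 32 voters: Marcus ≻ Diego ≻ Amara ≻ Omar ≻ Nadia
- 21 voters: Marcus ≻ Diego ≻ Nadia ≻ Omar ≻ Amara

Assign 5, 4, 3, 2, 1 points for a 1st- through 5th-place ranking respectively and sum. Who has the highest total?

Marcus

Amara: 31·1 + 13·5 + 28·4 + 19·4 + 32·3 + 21·1 = 401
Marcus: 31·3 + 13·2 + 28·3 + 19·3 + 32·5 + 21·5 = 525
Omar: 31·5 + 13·3 + 28·5 + 19·1 + 32·2 + 21·2 = 459
Diego: 31·2 + 13·1 + 28·2 + 19·5 + 32·4 + 21·4 = 438
Nadia: 31·4 + 13·4 + 28·1 + 19·2 + 32·1 + 21·3 = 337
Marcus has the highest Borda score (525).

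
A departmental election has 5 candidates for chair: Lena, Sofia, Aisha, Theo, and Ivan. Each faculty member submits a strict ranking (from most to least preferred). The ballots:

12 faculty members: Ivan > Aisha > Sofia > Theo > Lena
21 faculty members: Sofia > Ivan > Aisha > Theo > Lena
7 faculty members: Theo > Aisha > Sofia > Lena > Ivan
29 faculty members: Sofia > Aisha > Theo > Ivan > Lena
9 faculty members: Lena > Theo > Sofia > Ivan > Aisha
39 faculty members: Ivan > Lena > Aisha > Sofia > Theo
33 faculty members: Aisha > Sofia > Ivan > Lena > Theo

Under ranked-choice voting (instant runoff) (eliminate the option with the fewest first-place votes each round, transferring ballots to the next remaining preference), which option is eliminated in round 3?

Aisha

Round 1: Lena 9, Sofia 50, Aisha 33, Theo 7, Ivan 51. Eliminate Theo.
Round 2: Lena 9, Sofia 50, Aisha 40, Ivan 51. Eliminate Lena.
Round 3: Sofia 59, Aisha 40, Ivan 51. Eliminate Aisha.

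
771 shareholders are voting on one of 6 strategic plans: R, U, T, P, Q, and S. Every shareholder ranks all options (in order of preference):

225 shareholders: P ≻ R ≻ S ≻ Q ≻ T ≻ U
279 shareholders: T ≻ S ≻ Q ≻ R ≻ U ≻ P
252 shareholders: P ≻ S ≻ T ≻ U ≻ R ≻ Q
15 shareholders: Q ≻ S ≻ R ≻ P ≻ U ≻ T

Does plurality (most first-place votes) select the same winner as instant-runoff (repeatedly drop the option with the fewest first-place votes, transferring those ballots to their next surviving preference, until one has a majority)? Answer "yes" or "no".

yes

Plurality — first-place votes: R 0, U 0, T 279, P 477, Q 15, S 0. Winner: P.
Instant-runoff — R1 R 0, U 0, T 279, P 477, Q 15, S 0 (P winner). Winner: P.
The two methods agree.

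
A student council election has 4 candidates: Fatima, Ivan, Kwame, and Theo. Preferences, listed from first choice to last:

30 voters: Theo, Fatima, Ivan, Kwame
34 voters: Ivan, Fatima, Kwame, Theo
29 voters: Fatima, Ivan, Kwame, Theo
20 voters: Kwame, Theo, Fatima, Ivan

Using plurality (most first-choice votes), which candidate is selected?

Ivan

First-place votes: Fatima 29, Ivan 34, Kwame 20, Theo 30.
Ivan has the most first-place votes.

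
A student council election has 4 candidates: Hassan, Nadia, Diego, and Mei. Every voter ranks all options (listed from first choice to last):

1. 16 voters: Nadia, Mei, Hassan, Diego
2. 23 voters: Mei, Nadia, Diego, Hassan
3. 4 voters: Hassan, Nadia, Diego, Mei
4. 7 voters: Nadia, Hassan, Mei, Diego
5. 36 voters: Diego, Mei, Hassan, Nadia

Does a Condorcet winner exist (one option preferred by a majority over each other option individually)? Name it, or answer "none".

Mei vs Hassan: 75–11 for Mei.
Mei vs Nadia: 59–27 for Mei.
Mei vs Diego: 46–40 for Mei.
Mei beats every other option head-to-head.

Mei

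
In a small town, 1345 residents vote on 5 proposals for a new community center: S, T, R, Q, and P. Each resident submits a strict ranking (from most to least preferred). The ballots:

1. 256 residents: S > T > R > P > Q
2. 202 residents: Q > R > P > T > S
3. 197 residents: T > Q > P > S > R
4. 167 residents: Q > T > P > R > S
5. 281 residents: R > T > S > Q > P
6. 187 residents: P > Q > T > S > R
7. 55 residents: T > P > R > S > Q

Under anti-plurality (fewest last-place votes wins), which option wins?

T

Last-place votes: S 369, T 0, R 384, Q 311, P 281.
T is ranked last by the fewest voters, so T wins.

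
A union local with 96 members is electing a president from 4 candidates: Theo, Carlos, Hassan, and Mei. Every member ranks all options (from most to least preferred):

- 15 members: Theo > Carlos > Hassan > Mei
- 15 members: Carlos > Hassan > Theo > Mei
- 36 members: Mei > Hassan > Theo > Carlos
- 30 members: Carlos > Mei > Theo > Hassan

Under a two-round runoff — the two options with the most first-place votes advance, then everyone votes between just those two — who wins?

Carlos

Round 1 first-place votes: Theo 15, Carlos 45, Hassan 0, Mei 36.
Carlos and Mei advance.
Runoff: Carlos is preferred to Mei by 60 voters; Mei by 36.
Carlos wins the runoff.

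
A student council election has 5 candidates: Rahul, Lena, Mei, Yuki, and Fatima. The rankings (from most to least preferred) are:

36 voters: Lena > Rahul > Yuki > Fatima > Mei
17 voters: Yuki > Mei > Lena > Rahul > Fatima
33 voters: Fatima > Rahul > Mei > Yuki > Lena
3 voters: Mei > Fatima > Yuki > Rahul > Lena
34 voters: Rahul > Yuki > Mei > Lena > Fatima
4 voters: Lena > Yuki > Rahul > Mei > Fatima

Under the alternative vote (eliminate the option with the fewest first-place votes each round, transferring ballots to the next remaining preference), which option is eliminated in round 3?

Rahul

Round 1: Rahul 34, Lena 40, Mei 3, Yuki 17, Fatima 33. Eliminate Mei.
Round 2: Rahul 34, Lena 40, Yuki 17, Fatima 36. Eliminate Yuki.
Round 3: Rahul 34, Lena 57, Fatima 36. Eliminate Rahul.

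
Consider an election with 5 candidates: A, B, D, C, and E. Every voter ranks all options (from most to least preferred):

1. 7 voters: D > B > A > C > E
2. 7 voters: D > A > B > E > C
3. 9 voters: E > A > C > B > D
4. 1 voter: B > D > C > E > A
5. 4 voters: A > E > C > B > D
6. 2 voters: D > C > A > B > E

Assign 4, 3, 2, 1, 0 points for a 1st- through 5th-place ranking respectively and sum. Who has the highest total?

A: 7·2 + 7·3 + 9·3 + 1·0 + 4·4 + 2·2 = 82
B: 7·3 + 7·2 + 9·1 + 1·4 + 4·1 + 2·1 = 54
D: 7·4 + 7·4 + 9·0 + 1·3 + 4·0 + 2·4 = 67
C: 7·1 + 7·0 + 9·2 + 1·2 + 4·2 + 2·3 = 41
E: 7·0 + 7·1 + 9·4 + 1·1 + 4·3 + 2·0 = 56
A has the highest Borda score (82).

A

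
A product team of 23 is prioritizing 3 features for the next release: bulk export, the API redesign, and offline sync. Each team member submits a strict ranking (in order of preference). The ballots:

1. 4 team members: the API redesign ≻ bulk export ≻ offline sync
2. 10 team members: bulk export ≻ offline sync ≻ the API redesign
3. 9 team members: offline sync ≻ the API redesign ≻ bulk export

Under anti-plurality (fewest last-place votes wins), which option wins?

offline sync

Last-place votes: bulk export 9, the API redesign 10, offline sync 4.
offline sync is ranked last by the fewest voters, so offline sync wins.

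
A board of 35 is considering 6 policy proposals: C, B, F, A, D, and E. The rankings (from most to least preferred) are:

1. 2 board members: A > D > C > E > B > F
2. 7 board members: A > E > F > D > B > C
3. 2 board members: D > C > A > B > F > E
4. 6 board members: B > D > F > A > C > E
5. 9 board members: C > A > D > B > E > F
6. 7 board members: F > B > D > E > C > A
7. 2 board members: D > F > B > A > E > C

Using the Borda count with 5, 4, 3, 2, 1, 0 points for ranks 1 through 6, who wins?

C: 2·3 + 7·0 + 2·4 + 6·1 + 9·5 + 7·1 + 2·0 = 72
B: 2·1 + 7·1 + 2·2 + 6·5 + 9·2 + 7·4 + 2·3 = 95
F: 2·0 + 7·3 + 2·1 + 6·3 + 9·0 + 7·5 + 2·4 = 84
A: 2·5 + 7·5 + 2·3 + 6·2 + 9·4 + 7·0 + 2·2 = 103
D: 2·4 + 7·2 + 2·5 + 6·4 + 9·3 + 7·3 + 2·5 = 114
E: 2·2 + 7·4 + 2·0 + 6·0 + 9·1 + 7·2 + 2·1 = 57
D has the highest Borda score (114).

D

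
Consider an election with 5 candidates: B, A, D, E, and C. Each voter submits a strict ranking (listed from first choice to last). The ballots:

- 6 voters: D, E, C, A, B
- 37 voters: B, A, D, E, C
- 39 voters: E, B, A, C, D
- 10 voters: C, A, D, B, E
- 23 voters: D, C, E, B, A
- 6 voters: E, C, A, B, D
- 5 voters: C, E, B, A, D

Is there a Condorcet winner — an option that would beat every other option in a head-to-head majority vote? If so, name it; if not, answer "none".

Checking pairwise contests:
E beats B 79–47.
B beats A 104–22.
B beats D 87–39.
D beats E 76–50.
B beats C 76–50.
Every option loses at least one head-to-head, so there is no Condorcet winner.

none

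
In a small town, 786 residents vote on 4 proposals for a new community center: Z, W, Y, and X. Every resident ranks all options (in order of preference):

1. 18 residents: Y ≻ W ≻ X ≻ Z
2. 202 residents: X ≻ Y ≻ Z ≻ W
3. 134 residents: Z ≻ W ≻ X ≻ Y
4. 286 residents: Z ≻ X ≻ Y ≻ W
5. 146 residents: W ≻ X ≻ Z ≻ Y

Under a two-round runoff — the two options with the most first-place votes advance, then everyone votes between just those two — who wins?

Round 1 first-place votes: Z 420, W 146, Y 18, X 202.
Z and X advance.
Runoff: Z is preferred to X by 420 voters; X by 366.
Z wins the runoff.

Z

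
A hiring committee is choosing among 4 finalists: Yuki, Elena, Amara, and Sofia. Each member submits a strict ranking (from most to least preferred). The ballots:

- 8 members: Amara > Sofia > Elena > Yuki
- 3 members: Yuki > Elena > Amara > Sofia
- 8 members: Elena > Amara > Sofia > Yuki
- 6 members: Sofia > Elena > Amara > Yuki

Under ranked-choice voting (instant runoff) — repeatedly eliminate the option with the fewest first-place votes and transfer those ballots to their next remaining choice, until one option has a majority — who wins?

Round 1: Yuki 3, Elena 8, Amara 8, Sofia 6. Eliminate Yuki.
Round 2: Elena 11, Amara 8, Sofia 6. Eliminate Sofia.
Round 3: Elena 17, Amara 8. Elena has a majority.

Elena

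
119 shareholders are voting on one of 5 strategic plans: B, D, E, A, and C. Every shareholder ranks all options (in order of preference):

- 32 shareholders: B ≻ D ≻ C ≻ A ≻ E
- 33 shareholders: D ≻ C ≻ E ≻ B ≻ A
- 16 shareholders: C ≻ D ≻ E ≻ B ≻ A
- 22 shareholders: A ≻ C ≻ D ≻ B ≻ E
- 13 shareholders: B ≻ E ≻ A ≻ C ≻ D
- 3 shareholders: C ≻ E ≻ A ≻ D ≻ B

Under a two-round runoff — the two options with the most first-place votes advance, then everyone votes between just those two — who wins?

Round 1 first-place votes: B 45, D 33, E 0, A 22, C 19.
B and D advance.
Runoff: B is preferred to D by 45 voters; D by 74.
D wins the runoff.

D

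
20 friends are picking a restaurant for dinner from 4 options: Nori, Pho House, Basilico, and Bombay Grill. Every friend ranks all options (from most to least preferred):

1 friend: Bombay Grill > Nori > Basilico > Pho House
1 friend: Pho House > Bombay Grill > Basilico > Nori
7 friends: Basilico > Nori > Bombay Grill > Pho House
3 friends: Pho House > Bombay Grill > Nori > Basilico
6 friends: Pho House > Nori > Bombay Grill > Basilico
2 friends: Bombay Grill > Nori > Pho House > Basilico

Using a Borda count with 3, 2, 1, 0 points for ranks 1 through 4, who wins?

Nori: 1·2 + 1·0 + 7·2 + 3·1 + 6·2 + 2·2 = 35
Pho House: 1·0 + 1·3 + 7·0 + 3·3 + 6·3 + 2·1 = 32
Basilico: 1·1 + 1·1 + 7·3 + 3·0 + 6·0 + 2·0 = 23
Bombay Grill: 1·3 + 1·2 + 7·1 + 3·2 + 6·1 + 2·3 = 30
Nori has the highest Borda score (35).

Nori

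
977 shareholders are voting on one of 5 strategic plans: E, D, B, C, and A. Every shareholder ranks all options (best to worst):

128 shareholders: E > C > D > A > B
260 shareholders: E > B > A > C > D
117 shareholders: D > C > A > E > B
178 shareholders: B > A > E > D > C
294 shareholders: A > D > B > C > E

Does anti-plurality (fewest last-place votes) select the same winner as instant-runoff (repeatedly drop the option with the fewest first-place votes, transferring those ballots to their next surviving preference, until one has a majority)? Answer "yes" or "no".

yes

Anti-plurality — last-place votes: E 294, D 260, B 245, C 178, A 0. Winner: A.
Instant-runoff — R1 E 388, D 117, B 178, C 0, A 294 (C out); R2 E 388, D 117, B 178, A 294 (D out); R3 E 388, B 178, A 411 (B out); R4 E 388, A 589 (A winner). Winner: A.
The two methods agree.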